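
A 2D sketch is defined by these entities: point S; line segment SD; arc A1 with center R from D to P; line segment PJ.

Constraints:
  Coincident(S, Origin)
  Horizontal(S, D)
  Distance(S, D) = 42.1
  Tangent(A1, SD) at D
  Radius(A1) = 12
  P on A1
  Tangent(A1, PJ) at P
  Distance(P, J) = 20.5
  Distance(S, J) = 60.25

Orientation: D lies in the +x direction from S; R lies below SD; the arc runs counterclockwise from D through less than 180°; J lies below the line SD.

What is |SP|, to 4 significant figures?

39.98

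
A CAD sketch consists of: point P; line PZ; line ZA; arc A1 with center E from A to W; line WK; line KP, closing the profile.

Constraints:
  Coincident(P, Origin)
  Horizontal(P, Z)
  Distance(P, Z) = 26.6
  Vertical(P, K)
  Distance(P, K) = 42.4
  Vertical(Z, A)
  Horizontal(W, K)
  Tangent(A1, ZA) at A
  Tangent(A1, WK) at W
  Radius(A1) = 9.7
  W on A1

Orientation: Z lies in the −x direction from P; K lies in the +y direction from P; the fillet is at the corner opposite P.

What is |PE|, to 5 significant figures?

36.809

P and K share the same x with |PK| = 42.4 and K on the +y side, so K = (0.0000, 42.400). The virtual corner opposite P is at (-26.600, 42.400). The tangent condition forces EA to be normal to ZA and tangency of A1 to WK means the radius EW is perpendicular to WK, with radius 9.7, so the center E sits 9.7 in from both sides at E = (-16.900, 32.700). Then |PE| = |E − P| = 36.809.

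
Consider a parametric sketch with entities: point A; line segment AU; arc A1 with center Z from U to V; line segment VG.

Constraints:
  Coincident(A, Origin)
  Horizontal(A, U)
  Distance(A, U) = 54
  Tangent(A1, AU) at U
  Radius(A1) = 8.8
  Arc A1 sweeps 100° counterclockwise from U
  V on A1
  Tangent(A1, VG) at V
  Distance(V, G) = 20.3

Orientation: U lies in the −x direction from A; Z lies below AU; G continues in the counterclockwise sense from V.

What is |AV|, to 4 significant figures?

63.51

A is at the origin; AU is horizontal with |AU| = 54.0 and U on the −x side, so U = (-54.00, 0.000). Tangency of A1 to AU means the radius ZU is perpendicular to AU, so Z = U + (0, -8.8) = (-54.00, -8.800). On A1, U sits at bearing 90° from Z; a 100° counterclockwise sweep puts V at bearing 190°, so V = Z + 8.8·(cos 190°, sin 190°) = (-62.67, -10.33). Then |AV| = |V − A| = 63.51.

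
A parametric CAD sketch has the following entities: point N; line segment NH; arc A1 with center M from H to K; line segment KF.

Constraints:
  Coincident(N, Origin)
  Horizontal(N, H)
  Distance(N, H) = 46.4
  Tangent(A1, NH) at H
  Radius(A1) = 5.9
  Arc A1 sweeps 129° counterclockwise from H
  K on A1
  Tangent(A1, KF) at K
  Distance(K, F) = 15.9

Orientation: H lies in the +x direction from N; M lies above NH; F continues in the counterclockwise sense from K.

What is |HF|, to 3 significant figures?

22.6

N is at the origin; N and H share the same y with |NH| = 46.4 and H on the +x side, so H = (46.4, 0.00). A1 meets NH tangentially, so MH is at right angles to NH, so M = H + (0, 5.9) = (46.4, 5.90). On A1, H sits at bearing -90° from M; a 129° counterclockwise sweep puts K at bearing 39°, so K = M + 5.9·(cos 39°, sin 39°) = (51.0, 9.61). Tangency of A1 to KF means the radius MK is perpendicular to KF, so KF runs along (−sin 39°, cos 39°); with |KF| = 15.9, F = (41.0, 22.0). Then |HF| = |F − H| = 22.6.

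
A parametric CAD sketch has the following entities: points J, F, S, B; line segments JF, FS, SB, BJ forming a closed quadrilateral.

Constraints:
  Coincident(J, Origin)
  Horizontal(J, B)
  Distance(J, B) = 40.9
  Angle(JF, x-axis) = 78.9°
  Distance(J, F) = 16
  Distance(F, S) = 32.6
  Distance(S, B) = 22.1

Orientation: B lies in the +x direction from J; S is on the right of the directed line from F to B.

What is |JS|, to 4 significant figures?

24.38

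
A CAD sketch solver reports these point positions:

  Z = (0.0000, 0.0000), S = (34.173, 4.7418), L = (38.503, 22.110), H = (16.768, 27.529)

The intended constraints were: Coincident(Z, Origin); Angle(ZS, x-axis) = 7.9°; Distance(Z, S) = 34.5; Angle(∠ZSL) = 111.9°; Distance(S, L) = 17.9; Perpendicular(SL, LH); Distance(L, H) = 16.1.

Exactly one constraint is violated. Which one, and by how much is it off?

Distance(L, H) = 16.1 — off by 6.30.

Z = (0.00, 0.00) ✓; ZS at 7.900° ✓; |ZS| = 34.50 ✓; ∠ZSL = 111.9° ✓; |SL| = 17.90 ✓; ∠(SL, LH) = 90.00° ✓; |LH| = 22.40 ✗.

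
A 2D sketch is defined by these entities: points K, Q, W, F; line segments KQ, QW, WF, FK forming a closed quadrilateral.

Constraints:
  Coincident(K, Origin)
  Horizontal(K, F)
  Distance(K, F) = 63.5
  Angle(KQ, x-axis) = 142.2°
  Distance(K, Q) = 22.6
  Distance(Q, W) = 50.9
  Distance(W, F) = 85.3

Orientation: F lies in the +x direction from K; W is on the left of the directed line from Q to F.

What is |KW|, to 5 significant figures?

60.315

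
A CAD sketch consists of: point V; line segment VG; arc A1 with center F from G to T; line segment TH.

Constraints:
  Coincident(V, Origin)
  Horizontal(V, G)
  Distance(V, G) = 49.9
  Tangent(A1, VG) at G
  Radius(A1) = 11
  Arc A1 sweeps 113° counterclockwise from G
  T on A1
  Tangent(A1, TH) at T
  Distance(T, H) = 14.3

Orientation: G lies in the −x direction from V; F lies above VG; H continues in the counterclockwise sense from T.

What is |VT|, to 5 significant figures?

42.615

V is at the origin; V and G share the same y with |VG| = 49.9 and G on the −x side, so G = (-49.900, 0.0000). The tangent condition forces FG to be normal to VG, so F = G + (0, 11) = (-49.900, 11.000). On A1, G sits at bearing -90° from F; a 113° counterclockwise sweep puts T at bearing 23°, so T = F + 11.0·(cos 23°, sin 23°) = (-39.774, 15.298). Then |VT| = |T − V| = 42.615.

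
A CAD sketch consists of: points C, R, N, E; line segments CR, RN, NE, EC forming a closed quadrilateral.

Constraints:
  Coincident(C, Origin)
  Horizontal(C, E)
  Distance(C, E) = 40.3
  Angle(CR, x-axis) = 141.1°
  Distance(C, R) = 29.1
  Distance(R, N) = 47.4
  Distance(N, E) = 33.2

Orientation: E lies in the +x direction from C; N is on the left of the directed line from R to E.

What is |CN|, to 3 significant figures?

37.1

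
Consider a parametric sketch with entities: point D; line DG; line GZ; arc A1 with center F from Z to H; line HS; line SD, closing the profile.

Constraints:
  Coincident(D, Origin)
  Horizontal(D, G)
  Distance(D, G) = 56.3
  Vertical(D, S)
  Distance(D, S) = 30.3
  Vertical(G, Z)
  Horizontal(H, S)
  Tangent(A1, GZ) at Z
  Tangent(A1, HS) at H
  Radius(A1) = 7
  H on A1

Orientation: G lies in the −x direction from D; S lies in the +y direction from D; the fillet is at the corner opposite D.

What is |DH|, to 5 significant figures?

57.867

The virtual corner opposite D is at (-56.300, 30.300). The tangent condition forces FZ to be normal to GZ and A1 meets HS tangentially, so FH is at right angles to HS, with radius 7.0, so the center F sits 7.0 in from both sides at F = (-49.300, 23.300). That places the tangent points at Z = (-56.300, 23.300) on GZ and H = (-49.300, 30.300) on HS. Then |DH| = |H − D| = 57.867.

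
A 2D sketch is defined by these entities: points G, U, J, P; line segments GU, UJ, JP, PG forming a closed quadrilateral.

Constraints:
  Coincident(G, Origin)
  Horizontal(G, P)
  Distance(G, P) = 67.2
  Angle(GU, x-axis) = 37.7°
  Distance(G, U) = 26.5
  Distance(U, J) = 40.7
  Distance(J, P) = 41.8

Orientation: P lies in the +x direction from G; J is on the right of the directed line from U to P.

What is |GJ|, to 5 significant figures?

39.543

Checks: |UJ| = 40.70 ✓; |JP| = 41.80 ✓.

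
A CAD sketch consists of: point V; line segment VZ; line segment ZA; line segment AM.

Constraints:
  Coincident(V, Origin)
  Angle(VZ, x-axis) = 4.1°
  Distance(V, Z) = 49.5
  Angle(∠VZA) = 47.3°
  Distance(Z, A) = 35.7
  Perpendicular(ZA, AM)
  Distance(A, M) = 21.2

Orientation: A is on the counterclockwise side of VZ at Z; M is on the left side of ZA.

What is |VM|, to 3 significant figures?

15.3

V is at the origin; VZ runs at 4.1° with length 49.5, so Z = 49.5·(cos 4.1°, sin 4.1°) = (49.4, 3.54). ∠VZA = 47.3°, so ZA runs at 4.1° + (180° − 47.3°) = 137° from the x-axis; with |ZA| = 35.7, A = Z + 35.7·(cos 137°, sin 137°) = (23.3, 28.0). ZA is perpendicular to AM; with |AM| = 21.2 on the left of ZA, M = A + 21.2·(-0.685, -0.729) = (8.84, 12.5). Then |VM| = |M − V| = 15.3.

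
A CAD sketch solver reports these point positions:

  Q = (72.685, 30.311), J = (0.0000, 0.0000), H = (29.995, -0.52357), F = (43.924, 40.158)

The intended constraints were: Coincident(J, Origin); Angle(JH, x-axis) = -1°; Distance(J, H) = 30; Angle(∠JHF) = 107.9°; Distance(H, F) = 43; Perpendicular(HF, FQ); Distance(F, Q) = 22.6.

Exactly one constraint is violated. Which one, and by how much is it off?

Distance(F, Q) = 22.6 — off by 7.80.

J = (0.00, 0.00) ✓; JH at -1.000° ✓; |JH| = 30.00 ✓; ∠JHF = 107.9° ✓; |HF| = 43.00 ✓; ∠(HF, FQ) = 90.00° ✓; |FQ| = 30.40 ✗.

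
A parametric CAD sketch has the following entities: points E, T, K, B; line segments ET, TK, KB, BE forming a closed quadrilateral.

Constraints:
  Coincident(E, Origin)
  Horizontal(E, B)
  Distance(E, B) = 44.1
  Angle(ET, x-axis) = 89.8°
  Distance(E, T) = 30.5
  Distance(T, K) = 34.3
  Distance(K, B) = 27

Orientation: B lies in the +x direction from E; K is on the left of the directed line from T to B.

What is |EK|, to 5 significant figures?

42.191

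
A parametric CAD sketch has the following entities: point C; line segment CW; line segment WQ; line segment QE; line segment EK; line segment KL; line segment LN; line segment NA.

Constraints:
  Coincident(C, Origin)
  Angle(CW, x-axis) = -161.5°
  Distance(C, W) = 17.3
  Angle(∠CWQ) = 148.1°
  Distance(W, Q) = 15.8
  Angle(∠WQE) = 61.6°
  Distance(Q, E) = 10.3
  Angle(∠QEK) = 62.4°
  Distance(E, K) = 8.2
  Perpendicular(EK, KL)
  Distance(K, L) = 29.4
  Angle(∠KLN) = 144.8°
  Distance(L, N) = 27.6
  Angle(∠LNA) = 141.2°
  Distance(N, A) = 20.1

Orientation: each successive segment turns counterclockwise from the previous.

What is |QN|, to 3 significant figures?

44.6

EK ⟂ KL, so KL runs at -164°; with |KL| = 29.4, L = (-46.9, -20.1). ∠KLN = 144.8° gives LN at -128° from the x-axis; with |LN| = 27.6, N = (-64.0, -41.7). Then |QN| = |N − Q| = 44.6.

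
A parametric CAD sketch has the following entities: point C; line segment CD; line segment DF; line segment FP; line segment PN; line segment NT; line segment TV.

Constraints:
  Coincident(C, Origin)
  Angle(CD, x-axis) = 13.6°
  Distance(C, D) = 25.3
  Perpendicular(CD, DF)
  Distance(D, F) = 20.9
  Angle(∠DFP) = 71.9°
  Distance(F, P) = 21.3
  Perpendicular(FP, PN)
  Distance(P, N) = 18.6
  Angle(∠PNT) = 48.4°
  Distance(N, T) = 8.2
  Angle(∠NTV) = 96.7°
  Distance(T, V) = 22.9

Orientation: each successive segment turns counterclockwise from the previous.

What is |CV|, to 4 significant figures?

17.78

∠PNT = 48.4° gives NT at 73.30° from the x-axis; with |NT| = 8.2, T = (13.68, 7.100). ∠NTV = 96.7° gives TV at 156.6° from the x-axis; with |TV| = 22.9, V = (-7.333, 16.19). Then |CV| = |V − C| = 17.78.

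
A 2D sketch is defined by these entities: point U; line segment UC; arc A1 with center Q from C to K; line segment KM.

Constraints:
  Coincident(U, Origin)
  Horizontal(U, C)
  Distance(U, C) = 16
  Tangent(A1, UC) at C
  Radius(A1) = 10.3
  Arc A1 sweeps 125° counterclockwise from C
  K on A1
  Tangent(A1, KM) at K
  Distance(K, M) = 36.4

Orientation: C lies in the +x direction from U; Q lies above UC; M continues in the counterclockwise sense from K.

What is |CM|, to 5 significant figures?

47.677

U is at the origin; UC is horizontal with |UC| = 16.0 and C on the +x side, so C = (16.000, 0.0000). Tangency of A1 to UC means the radius QC is perpendicular to UC, so Q = C + (0, 10.3) = (16.000, 10.300). On A1, C sits at bearing -90° from Q; a 125° counterclockwise sweep puts K at bearing 35°, so K = Q + 10.3·(cos 35°, sin 35°) = (24.437, 16.208). Since A1 is tangent to KM there, QK ⟂ KM, so KM runs along (−sin 35°, cos 35°); with |KM| = 36.4, M = (3.5591, 46.025). Then |CM| = |M − C| = 47.677.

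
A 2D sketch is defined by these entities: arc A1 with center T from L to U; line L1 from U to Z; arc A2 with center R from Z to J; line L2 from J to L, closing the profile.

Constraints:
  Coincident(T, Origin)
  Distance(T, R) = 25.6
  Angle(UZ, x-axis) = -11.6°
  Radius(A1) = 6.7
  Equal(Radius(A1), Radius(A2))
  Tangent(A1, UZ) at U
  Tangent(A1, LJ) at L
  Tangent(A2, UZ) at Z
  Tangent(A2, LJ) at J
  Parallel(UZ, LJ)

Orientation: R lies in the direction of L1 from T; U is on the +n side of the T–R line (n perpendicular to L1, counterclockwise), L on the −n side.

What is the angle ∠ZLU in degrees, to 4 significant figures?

62.37°

The slot axis is L1's direction at -11.6°, so u = (cos -11.6°, sin -11.6°) = (0.9796, -0.2011) and n = (−sin -11.6°, cos -11.6°) = (0.2011, 0.9796). T is at the origin and R lies 25.6 along u from T, so R = 25.6·u = (25.08, -5.148). Tangency of A1 to both parallel lines with radius 6.7 puts U and L at T ± 6.7·n: U = (1.347, 6.563), L = (-1.347, -6.563). Equal radii place Z and J the same way about R: Z = R + 6.7·n = (26.42, 1.416), J = R − 6.7·n = (23.73, -11.71). Then cos ∠ZLU = LZ·LU / (|LZ||LU|), giving 62.37°.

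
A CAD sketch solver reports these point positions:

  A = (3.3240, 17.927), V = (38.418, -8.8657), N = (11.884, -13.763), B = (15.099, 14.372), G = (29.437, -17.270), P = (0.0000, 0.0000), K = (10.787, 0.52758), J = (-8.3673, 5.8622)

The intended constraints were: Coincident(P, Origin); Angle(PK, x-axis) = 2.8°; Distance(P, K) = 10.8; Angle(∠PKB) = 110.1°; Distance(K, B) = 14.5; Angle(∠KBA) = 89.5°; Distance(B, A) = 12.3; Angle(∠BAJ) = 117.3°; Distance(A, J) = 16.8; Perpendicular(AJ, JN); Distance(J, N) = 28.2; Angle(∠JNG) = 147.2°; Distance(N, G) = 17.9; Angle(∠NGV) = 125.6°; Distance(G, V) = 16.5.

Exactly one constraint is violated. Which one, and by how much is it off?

Distance(G, V) = 16.5 — off by 4.20.

P = (0.00, 0.00) ✓; PK at 2.800° ✓; |PK| = 10.80 ✓; ∠PKB = 110.1° ✓; |KB| = 14.50 ✓; ∠KBA = 89.50° ✓; |BA| = 12.30 ✓; ∠BAJ = 117.3° ✓; |AJ| = 16.80 ✓; ∠(AJ, JN) = 90.00° ✓; |JN| = 28.20 ✓; ∠JNG = 147.2° ✓; |NG| = 17.90 ✓; ∠NGV = 125.6° ✓; |GV| = 12.30 ✗.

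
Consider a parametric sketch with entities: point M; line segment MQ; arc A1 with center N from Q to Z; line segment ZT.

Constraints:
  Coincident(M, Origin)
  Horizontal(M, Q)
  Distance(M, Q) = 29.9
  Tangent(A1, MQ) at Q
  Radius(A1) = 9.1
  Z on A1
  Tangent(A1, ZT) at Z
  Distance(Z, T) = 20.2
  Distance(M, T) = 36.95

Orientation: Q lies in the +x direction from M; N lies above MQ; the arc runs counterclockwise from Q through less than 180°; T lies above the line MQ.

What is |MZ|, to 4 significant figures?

39.49

Checks: ∠(NQ, QM) = 90.00° ✓; |NZ| = 9.100 ✓; ∠(NZ, ZT) = 90.00° ✓; |ZT| = 20.20 ✓; |MT| = 36.95 ✓.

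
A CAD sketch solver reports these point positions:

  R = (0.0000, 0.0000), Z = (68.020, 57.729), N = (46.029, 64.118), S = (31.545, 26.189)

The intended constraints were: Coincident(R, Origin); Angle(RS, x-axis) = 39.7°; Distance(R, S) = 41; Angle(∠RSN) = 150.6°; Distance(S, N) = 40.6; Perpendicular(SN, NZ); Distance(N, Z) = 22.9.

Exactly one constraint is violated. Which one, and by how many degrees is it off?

Perpendicular(SN, NZ) — off by 4.70°.

R = (0.00, 0.00) ✓; RS at 39.70° ✓; |RS| = 41.00 ✓; ∠RSN = 150.6° ✓; |SN| = 40.60 ✓; ∠(SN, NZ) = 85.30° ✗; |NZ| = 22.90 ✓.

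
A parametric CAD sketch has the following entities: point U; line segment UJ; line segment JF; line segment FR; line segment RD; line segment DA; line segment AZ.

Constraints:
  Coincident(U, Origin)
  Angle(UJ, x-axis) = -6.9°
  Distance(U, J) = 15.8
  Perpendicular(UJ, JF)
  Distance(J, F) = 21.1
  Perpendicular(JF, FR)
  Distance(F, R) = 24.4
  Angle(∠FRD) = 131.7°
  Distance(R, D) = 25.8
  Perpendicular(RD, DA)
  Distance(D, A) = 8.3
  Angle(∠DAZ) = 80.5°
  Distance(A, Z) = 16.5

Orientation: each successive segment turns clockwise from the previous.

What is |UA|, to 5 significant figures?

19.910

U is at the origin; UJ runs at -6.9° with length 15.8, so J = (15.686, -1.8982). UJ ⟂ JF, so JF runs at -96.900°; with |JF| = 21.1, F = (13.151, -22.845). JF is perpendicular to FR, so FR runs at 173.10°; with |FR| = 24.4, R = (-11.073, -19.914). ∠FRD = 131.7° gives RD at 124.80° from the x-axis; with |RD| = 25.8, D = (-25.797, 1.2716). The perpendicularity gives DA at right angles to RD, so DA runs at 34.800°; with |DA| = 8.3, A = (-18.981, 6.0086). Then |UA| = |A − U| = 19.910.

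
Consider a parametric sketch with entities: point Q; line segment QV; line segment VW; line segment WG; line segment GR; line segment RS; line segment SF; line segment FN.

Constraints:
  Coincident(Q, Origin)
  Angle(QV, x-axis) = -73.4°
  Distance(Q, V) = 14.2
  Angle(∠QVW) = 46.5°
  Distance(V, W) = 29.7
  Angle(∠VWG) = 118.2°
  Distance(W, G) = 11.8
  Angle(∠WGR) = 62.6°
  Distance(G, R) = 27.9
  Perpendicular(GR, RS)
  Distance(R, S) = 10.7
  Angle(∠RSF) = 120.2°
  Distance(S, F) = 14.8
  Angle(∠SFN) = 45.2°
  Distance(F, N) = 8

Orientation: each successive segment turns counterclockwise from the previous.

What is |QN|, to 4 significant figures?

13.00

∠RSF = 120.2° gives SF at 29.10° from the x-axis; with |SF| = 14.8, F = (20.51, -0.09841). ∠SFN = 45.2° gives FN at 163.9° from the x-axis; with |FN| = 8.0, N = (12.83, 2.120). Then |QN| = |N − Q| = 13.00.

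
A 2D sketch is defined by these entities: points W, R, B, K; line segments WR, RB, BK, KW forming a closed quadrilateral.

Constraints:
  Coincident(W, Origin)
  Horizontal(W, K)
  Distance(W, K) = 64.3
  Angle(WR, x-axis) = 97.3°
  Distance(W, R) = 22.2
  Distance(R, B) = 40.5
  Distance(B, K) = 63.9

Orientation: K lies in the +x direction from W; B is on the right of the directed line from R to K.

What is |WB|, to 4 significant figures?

18.31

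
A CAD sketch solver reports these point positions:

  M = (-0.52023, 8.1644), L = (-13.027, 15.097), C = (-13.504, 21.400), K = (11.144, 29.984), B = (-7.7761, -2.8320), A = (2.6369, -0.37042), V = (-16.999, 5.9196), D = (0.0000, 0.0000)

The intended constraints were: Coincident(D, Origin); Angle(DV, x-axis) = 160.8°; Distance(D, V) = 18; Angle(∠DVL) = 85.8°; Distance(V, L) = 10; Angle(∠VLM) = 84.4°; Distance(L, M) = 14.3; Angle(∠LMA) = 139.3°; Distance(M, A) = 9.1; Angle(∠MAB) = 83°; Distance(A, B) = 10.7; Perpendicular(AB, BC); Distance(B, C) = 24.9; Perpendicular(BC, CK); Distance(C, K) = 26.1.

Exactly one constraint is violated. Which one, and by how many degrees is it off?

Perpendicular(BC, CK) — off by 5.90°.

D = (0.00, 0.00) ✓; DV at 160.8° ✓; |DV| = 18.00 ✓; ∠DVL = 85.80° ✓; |VL| = 10.00 ✓; ∠VLM = 84.40° ✓; |LM| = 14.30 ✓; ∠LMA = 139.3° ✓; |MA| = 9.100 ✓; ∠MAB = 83.00° ✓; |AB| = 10.70 ✓; ∠(AB, BC) = 90.00° ✓; |BC| = 24.90 ✓; ∠(BC, CK) = 84.10° ✗; |CK| = 26.10 ✓.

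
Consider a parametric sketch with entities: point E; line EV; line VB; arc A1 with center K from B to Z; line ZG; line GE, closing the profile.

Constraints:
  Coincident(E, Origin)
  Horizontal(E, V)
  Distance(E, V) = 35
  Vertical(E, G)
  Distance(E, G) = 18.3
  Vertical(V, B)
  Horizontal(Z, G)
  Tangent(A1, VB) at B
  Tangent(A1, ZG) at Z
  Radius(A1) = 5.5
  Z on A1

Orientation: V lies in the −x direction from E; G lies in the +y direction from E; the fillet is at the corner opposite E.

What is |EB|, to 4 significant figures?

37.27

E is at the origin; E and V share the same y with |EV| = 35.0 and V on the −x side, so V = (-35.00, 0.000). EG is vertical with |EG| = 18.3 and G on the +y side, so G = (0.000, 18.30). The virtual corner opposite E is at (-35.00, 18.30). Tangency of A1 to VB means the radius KB is perpendicular to VB and A1 meets ZG tangentially, so KZ is at right angles to ZG, with radius 5.5, so the center K sits 5.5 in from both sides at K = (-29.50, 12.80). That places the tangent points at B = (-35.00, 12.80) on VB and Z = (-29.50, 18.30) on ZG. Then |EB| = |B − E| = 37.27.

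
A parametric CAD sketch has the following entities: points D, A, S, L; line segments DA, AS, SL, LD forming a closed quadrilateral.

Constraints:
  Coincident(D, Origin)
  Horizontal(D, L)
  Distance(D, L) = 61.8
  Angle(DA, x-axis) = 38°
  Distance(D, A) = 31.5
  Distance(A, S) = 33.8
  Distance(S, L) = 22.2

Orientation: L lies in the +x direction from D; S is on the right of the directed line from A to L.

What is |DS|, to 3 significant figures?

43.0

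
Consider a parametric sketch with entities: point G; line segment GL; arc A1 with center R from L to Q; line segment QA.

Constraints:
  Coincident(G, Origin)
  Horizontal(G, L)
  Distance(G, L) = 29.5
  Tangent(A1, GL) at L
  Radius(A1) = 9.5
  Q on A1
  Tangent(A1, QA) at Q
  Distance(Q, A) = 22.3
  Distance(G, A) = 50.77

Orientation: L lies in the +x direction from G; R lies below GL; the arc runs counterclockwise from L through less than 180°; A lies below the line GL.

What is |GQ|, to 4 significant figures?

28.54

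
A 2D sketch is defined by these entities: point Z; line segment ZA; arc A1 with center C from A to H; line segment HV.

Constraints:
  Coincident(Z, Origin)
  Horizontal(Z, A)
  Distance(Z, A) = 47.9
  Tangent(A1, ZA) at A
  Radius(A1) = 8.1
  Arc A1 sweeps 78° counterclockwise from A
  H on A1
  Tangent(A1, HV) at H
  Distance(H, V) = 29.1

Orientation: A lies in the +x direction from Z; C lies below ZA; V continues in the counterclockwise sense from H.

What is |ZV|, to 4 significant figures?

48.66

Z is at the origin; ZA is horizontal with |ZA| = 47.9 and A on the +x side, so A = (47.90, 0.000). Since A1 is tangent to ZA there, CA ⟂ ZA, so C = A + (0, -8.1) = (47.90, -8.100). On A1, A sits at bearing 90° from C; a 78° counterclockwise sweep puts H at bearing 168°, so H = C + 8.1·(cos 168°, sin 168°) = (39.98, -6.416). Since A1 is tangent to HV there, CH ⟂ HV, so HV runs along (−sin 168°, cos 168°); with |HV| = 29.1, V = (33.93, -34.88). Then |ZV| = |V − Z| = 48.66.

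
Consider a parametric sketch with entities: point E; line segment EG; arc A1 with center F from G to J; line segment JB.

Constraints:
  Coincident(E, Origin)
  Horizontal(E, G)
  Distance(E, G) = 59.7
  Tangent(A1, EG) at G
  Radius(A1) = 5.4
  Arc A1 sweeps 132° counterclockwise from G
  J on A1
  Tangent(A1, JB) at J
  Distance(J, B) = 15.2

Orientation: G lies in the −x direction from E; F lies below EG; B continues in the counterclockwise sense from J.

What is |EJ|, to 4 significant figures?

64.35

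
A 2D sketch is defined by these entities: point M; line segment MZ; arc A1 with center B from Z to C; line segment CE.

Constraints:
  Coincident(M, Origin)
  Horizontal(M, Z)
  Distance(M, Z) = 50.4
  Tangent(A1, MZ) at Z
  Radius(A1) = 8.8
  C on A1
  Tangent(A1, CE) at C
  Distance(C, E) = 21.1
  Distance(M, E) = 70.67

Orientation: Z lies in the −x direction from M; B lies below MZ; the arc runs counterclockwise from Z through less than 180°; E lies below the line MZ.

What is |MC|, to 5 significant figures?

58.962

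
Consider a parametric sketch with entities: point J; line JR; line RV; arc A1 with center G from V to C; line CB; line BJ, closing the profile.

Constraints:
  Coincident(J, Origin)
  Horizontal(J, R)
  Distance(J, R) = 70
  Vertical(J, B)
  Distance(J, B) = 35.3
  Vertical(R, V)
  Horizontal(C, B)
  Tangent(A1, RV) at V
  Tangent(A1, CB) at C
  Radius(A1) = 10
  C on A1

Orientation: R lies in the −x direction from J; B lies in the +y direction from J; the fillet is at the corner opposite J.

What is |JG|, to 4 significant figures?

65.12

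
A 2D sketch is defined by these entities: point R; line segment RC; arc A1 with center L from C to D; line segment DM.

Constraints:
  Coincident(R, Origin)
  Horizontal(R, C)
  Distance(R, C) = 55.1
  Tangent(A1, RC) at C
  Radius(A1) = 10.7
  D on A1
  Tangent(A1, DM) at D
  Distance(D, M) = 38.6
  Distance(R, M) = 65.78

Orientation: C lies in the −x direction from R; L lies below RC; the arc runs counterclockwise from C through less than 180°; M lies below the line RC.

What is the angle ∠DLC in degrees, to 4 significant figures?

121.9°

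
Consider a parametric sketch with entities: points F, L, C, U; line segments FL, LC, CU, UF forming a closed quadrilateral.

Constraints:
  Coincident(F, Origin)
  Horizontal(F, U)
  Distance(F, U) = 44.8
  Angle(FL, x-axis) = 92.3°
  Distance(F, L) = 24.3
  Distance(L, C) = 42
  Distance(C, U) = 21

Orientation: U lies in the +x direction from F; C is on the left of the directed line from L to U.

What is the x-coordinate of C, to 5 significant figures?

40.866

Checks: F = (0.00, 0.00) ✓; |LC| = 42.00 ✓; |CU| = 21.00 ✓.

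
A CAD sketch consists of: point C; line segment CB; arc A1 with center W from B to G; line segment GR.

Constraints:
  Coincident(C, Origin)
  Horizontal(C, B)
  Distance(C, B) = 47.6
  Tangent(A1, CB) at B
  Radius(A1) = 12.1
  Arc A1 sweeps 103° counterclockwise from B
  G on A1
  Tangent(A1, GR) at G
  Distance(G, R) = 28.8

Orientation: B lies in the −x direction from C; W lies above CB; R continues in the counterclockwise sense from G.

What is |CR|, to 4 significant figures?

60.23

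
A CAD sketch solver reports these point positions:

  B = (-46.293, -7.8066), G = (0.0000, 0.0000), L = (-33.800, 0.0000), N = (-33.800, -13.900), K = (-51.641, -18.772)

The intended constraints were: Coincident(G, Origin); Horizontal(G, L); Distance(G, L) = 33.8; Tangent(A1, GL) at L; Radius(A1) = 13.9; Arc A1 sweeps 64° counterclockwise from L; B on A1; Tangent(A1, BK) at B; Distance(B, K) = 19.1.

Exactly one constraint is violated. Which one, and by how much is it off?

Distance(B, K) = 19.1 — off by 6.90.

G = (0.00, 0.00) ✓; G.y = 0.00, L.y = 0.00 ✓; |GL| = 33.80 ✓; ∠(NL, LG) = 90.00° ✓; |NL| = 13.90 ✓; bearing(N→B) − bearing(N→L) = 64.00° ✓; |NB| = 13.90 ✓; ∠(NB, BK) = 90.00° ✓; |BK| = 12.20 ✗.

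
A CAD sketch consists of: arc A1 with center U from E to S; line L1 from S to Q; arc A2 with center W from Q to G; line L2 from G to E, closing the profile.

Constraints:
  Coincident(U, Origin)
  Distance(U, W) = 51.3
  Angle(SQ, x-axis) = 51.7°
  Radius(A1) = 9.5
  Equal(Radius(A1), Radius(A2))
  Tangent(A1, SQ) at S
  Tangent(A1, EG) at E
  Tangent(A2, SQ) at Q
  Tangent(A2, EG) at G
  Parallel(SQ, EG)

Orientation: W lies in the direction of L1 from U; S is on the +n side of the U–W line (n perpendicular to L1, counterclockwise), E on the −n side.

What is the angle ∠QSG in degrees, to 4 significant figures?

20.32°

The slot axis is L1's direction at 51.7°, so u = (cos 51.7°, sin 51.7°) = (0.6198, 0.7848) and n = (−sin 51.7°, cos 51.7°) = (-0.7848, 0.6198). U is at the origin and W lies 51.3 along u from U, so W = 51.3·u = (31.79, 40.26). Tangency of A1 to both parallel lines with radius 9.5 puts S and E at U ± 9.5·n: S = (-7.455, 5.888), E = (7.455, -5.888). Equal radii place Q and G the same way about W: Q = W + 9.5·n = (24.34, 46.15), G = W − 9.5·n = (39.25, 34.37). Then cos ∠QSG = SQ·SG / (|SQ||SG|), giving 20.32°.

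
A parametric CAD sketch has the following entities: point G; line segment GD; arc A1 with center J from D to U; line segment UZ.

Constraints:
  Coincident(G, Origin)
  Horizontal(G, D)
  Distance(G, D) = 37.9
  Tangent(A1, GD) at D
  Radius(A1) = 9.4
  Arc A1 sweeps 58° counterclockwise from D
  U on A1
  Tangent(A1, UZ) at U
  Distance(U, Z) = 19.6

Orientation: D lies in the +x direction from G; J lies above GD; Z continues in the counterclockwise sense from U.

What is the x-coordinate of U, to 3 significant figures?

45.9

The tangent condition forces JD to be normal to GD, so J = D + (0, 9.4) = (37.9, 9.40). On A1, D sits at bearing -90° from J; a 58° counterclockwise sweep puts U at bearing -32°, so U = J + 9.4·(cos -32°, sin -32°) = (45.9, 4.42). So U.x = 45.9.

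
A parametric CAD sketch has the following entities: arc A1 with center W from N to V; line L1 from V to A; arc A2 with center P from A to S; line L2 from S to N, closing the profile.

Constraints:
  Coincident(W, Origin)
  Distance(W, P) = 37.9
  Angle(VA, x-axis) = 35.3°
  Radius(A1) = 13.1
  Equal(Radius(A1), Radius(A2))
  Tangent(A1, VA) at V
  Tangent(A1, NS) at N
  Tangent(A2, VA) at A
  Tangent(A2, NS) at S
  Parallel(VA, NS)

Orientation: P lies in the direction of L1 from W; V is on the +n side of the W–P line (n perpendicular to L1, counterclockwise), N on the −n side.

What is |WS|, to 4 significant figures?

40.10

The slot axis is L1's direction at 35.3°, so u = (cos 35.3°, sin 35.3°) = (0.8161, 0.5779) and n = (−sin 35.3°, cos 35.3°) = (-0.5779, 0.8161). W is at the origin and P lies 37.9 along u from W, so P = 37.9·u = (30.93, 21.90). Tangency of A1 to both parallel lines with radius 13.1 puts V and N at W ± 13.1·n: V = (-7.570, 10.69), N = (7.570, -10.69). Equal radii place A and S the same way about P: A = P + 13.1·n = (23.36, 32.59), S = P − 13.1·n = (38.50, 11.21). Then |WS| = |S − W| = 40.10.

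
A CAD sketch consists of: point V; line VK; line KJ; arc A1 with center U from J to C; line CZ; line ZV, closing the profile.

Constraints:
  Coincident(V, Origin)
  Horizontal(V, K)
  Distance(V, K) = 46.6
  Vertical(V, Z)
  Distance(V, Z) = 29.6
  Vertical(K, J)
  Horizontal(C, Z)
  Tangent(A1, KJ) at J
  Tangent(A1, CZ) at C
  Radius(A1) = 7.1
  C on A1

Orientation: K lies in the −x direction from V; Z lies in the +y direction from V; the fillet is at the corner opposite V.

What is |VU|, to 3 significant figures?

45.5

V and Z share the same x with |VZ| = 29.6 and Z on the +y side, so Z = (0.00, 29.6). The virtual corner opposite V is at (-46.6, 29.6). Tangency of A1 to KJ means the radius UJ is perpendicular to KJ and A1 meets CZ tangentially, so UC is at right angles to CZ, with radius 7.1, so the center U sits 7.1 in from both sides at U = (-39.5, 22.5). Then |VU| = |U − V| = 45.5.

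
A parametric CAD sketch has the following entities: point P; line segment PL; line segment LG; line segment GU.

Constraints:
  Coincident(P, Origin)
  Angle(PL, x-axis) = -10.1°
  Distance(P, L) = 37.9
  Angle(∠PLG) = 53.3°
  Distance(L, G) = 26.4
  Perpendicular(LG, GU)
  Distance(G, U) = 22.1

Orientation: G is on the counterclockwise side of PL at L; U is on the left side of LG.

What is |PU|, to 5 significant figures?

9.0963

∠PLG = 53.3°, so LG runs at -10.1° + (180° − 53.3°) = 116.60° from the x-axis; with |LG| = 26.4, G = L + 26.4·(cos 116.60°, sin 116.60°) = (25.492, 16.959). LG ⟂ GU; with |GU| = 22.1 on the left of LG, U = G + 22.1·(-0.89415, -0.44776) = (5.7310, 7.0638). Then |PU| = |U − P| = 9.0963.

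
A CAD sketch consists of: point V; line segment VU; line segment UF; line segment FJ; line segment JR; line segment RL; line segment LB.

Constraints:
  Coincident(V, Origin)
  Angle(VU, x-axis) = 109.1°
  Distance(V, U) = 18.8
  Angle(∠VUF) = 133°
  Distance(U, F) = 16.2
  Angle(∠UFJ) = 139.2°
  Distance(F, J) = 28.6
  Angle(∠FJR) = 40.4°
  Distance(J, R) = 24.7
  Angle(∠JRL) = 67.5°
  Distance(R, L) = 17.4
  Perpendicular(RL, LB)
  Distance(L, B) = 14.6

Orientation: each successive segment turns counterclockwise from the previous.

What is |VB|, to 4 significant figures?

46.53

V is at the origin; VU runs at 109.1° with length 18.8, so U = (-6.152, 17.77). ∠VUF = 133.0° gives UF at 156.1° from the x-axis; with |UF| = 16.2, F = (-20.96, 24.33). ∠UFJ = 139.2° gives FJ at -163.1° from the x-axis; with |FJ| = 28.6, J = (-48.33, 16.01). ∠FJR = 40.4° gives JR at -23.50° from the x-axis; with |JR| = 24.7, R = (-25.68, 6.165). ∠JRL = 67.5° gives RL at 89.00° from the x-axis; with |RL| = 17.4, L = (-25.37, 23.56). RL ⟂ LB, so LB runs at 179.0°; with |LB| = 14.6, B = (-39.97, 23.82). Then |VB| = |B − V| = 46.53.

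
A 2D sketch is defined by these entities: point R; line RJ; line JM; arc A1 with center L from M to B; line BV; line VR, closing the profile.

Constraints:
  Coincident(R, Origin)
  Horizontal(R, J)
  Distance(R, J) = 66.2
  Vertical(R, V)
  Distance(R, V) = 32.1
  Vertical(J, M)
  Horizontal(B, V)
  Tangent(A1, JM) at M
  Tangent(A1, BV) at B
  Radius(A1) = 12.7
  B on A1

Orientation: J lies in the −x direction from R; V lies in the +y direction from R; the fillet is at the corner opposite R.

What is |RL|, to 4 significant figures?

56.91

R is at the origin; R and J share the same y with |RJ| = 66.2 and J on the −x side, so J = (-66.20, 0.000). R and V share the same x with |RV| = 32.1 and V on the +y side, so V = (0.000, 32.10). The virtual corner opposite R is at (-66.20, 32.10). The tangent condition forces LM to be normal to JM and since A1 is tangent to BV there, LB ⟂ BV, with radius 12.7, so the center L sits 12.7 in from both sides at L = (-53.50, 19.40). Then |RL| = |L − R| = 56.91.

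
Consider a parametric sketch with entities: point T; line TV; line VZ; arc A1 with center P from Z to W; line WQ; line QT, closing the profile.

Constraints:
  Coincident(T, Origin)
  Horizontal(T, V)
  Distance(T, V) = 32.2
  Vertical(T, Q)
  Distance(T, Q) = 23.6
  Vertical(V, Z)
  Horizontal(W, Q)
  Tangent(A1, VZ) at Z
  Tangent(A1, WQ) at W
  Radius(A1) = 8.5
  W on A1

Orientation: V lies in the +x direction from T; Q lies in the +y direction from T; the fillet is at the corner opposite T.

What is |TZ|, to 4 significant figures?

35.56

T is at the origin; T and V share the same y with |TV| = 32.2 and V on the +x side, so V = (32.20, 0.000). TQ is vertical with |TQ| = 23.6 and Q on the +y side, so Q = (0.000, 23.60). The virtual corner opposite T is at (32.20, 23.60). The tangent condition forces PZ to be normal to VZ and tangency of A1 to WQ means the radius PW is perpendicular to WQ, with radius 8.5, so the center P sits 8.5 in from both sides at P = (23.70, 15.10). That places the tangent points at Z = (32.20, 15.10) on VZ and W = (23.70, 23.60) on WQ. Then |TZ| = |Z − T| = 35.56.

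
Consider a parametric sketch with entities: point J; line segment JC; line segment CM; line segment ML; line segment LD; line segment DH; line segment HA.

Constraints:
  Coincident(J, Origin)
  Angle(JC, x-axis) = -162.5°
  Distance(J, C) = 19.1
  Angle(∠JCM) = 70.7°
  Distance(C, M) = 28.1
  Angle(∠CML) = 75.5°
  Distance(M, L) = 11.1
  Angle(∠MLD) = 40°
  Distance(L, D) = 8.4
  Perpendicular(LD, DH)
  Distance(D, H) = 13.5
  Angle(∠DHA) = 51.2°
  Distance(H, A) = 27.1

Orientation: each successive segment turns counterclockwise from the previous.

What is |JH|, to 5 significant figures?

34.466

J is at the origin; JC runs at -162.5° with length 19.1, so C = (-18.216, -5.7435). ∠JCM = 70.7° gives CM at -53.200° from the x-axis; with |CM| = 28.1, M = (-1.3834, -28.244). ∠CML = 75.5° gives ML at 51.300° from the x-axis; with |ML| = 11.1, L = (5.5568, -19.581). ∠MLD = 40.0° gives LD at -168.70° from the x-axis; with |LD| = 8.4, D = (-2.6804, -21.227). LD ⟂ DH, so DH runs at -78.700°; with |DH| = 13.5, H = (-0.035127, -34.466). Then |JH| = |H − J| = 34.466.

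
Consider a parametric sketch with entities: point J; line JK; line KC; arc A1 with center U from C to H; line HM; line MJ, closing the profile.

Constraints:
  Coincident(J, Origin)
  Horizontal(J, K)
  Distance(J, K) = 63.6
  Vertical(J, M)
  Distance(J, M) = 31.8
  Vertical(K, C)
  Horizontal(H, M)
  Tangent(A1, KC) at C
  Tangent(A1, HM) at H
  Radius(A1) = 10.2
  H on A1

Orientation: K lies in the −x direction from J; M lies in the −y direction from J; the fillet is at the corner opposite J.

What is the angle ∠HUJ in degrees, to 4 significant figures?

112.0°

J is at the origin; JK is horizontal with |JK| = 63.6 and K on the −x side, so K = (-63.60, 0.000). J and M share the same x with |JM| = 31.8 and M on the −y side, so M = (0.000, -31.80). The virtual corner opposite J is at (-63.60, -31.80). The tangent condition forces UC to be normal to KC and tangency of A1 to HM means the radius UH is perpendicular to HM, with radius 10.2, so the center U sits 10.2 in from both sides at U = (-53.40, -21.60). That places the tangent points at C = (-63.60, -21.60) on KC and H = (-53.40, -31.80) on HM. Then cos ∠HUJ = UH·UJ / (|UH||UJ|), giving 112.0°.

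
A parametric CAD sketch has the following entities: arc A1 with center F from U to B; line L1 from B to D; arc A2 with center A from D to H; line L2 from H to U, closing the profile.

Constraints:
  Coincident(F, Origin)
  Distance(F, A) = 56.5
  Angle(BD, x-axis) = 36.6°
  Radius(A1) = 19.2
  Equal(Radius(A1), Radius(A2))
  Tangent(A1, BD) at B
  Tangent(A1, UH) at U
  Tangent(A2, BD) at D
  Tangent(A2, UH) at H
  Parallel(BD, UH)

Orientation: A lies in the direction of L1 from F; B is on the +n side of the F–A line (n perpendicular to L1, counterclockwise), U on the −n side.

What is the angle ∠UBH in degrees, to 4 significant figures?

55.80°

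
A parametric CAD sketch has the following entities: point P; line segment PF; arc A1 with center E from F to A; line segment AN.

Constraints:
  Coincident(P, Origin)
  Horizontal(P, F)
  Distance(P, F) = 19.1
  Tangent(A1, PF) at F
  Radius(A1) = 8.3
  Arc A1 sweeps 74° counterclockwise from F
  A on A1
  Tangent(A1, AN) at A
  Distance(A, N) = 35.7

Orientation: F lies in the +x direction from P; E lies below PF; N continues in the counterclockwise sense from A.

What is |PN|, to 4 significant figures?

40.35

P is at the origin; PF is horizontal with |PF| = 19.1 and F on the +x side, so F = (19.10, 0.000). The tangent condition forces EF to be normal to PF, so E = F + (0, -8.3) = (19.10, -8.300). On A1, F sits at bearing 90° from E; a 74° counterclockwise sweep puts A at bearing 164°, so A = E + 8.3·(cos 164°, sin 164°) = (11.12, -6.012). The tangent condition forces EA to be normal to AN, so AN runs along (−sin 164°, cos 164°); with |AN| = 35.7, N = (1.281, -40.33). Then |PN| = |N − P| = 40.35.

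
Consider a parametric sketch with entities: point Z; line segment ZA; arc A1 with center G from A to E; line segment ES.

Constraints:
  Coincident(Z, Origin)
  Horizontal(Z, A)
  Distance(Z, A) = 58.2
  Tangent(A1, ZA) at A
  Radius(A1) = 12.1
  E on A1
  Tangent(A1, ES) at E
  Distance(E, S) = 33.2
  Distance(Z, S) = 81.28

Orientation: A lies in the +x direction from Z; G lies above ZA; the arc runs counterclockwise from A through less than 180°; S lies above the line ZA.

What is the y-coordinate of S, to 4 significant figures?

46.39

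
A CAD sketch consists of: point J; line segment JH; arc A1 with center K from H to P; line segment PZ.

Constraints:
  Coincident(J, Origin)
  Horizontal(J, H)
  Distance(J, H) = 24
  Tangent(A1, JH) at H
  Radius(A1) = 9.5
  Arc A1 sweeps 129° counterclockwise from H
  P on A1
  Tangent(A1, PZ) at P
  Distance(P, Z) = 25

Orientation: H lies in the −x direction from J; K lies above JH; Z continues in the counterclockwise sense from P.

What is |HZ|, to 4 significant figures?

35.89

J is at the origin; JH is horizontal with |JH| = 24.0 and H on the −x side, so H = (-24.00, 0.000). A1 meets JH tangentially, so KH is at right angles to JH, so K = H + (0, 9.5) = (-24.00, 9.500). On A1, H sits at bearing -90° from K; a 129° counterclockwise sweep puts P at bearing 39°, so P = K + 9.5·(cos 39°, sin 39°) = (-16.62, 15.48). A1 meets PZ tangentially, so KP is at right angles to PZ, so PZ runs along (−sin 39°, cos 39°); with |PZ| = 25.0, Z = (-32.35, 34.91). Then |HZ| = |Z − H| = 35.89.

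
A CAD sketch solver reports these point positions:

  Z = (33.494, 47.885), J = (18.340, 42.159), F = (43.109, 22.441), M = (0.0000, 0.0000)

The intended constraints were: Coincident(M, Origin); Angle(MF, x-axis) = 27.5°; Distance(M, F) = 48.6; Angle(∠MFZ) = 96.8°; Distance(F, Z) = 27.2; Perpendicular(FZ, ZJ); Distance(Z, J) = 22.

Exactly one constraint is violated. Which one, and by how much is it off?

Distance(Z, J) = 22 — off by 5.80.

M = (0.00, 0.00) ✓; MF at 27.50° ✓; |MF| = 48.60 ✓; ∠MFZ = 96.80° ✓; |FZ| = 27.20 ✓; ∠(FZ, ZJ) = 90.00° ✓; |ZJ| = 16.20 ✗.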